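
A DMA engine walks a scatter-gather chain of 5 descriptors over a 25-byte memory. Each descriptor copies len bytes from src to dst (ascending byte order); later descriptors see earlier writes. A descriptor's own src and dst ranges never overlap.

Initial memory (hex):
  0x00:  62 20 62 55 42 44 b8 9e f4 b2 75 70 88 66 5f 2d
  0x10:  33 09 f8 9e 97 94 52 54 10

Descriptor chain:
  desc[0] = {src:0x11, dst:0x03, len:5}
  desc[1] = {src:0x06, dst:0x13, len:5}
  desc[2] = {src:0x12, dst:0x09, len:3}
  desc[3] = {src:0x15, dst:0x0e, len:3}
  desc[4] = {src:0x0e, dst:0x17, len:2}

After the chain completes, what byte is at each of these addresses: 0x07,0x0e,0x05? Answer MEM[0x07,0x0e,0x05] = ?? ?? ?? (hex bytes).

MEM[0x07,0x0e,0x05] = 94 f4 9e

  after D0: wrote 5B at 0x03 = 09f89e9794
  after D1: wrote 5B at 0x13 = 9794f4b275
  after D2: wrote 3B at 0x09 = f89794
  after D3: wrote 3B at 0x0e = f4b275
  after D4: wrote 2B at 0x17 = f4b2
query mem[0x07]=0x94, mem[0x0e]=0xf4, mem[0x05]=0x9e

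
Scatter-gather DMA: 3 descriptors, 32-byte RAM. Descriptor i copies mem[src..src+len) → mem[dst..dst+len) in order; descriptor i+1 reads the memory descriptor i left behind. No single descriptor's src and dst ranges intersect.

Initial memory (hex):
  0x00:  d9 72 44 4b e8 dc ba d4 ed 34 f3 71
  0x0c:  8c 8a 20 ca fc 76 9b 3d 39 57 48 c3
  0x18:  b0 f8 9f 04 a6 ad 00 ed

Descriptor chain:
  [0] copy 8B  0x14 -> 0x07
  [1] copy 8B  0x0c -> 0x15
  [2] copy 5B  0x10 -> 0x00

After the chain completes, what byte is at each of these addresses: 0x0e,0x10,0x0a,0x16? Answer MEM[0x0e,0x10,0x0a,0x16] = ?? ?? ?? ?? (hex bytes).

MEM[0x0e,0x10,0x0a,0x16] = 04 fc c3 9f

#0 dst[0x07+8] := {0x39,0x57,0x48,0xc3,0xb0,0xf8,0x9f,0x04}
#1 dst[0x15+8] := {0xf8,0x9f,0x04,0xca,0xfc,0x76,0x9b,0x3d}
#2 dst[0x00+5] := {0xfc,0x76,0x9b,0x3d,0x39}
query mem[0x0e]=0x04, mem[0x10]=0xfc, mem[0x0a]=0xc3, mem[0x16]=0x9f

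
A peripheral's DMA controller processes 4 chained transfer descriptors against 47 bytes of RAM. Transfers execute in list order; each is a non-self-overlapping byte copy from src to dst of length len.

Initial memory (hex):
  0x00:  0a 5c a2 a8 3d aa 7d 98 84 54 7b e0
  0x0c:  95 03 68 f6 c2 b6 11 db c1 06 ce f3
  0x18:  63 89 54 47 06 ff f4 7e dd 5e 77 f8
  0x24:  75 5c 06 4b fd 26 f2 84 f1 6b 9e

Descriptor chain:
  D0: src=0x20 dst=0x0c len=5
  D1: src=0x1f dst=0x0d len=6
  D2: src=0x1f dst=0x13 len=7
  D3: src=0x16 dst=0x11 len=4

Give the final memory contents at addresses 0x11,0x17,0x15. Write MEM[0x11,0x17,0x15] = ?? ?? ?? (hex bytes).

  after D0: wrote 5B at 0x0c = dd5e77f875
  after D1: wrote 6B at 0x0d = 7edd5e77f875
  after D2: wrote 7B at 0x13 = 7edd5e77f8755c
  after D3: wrote 4B at 0x11 = 77f8755c
query mem[0x11]=0x77, mem[0x17]=0xf8, mem[0x15]=0x5e

MEM[0x11,0x17,0x15] = 77 f8 5e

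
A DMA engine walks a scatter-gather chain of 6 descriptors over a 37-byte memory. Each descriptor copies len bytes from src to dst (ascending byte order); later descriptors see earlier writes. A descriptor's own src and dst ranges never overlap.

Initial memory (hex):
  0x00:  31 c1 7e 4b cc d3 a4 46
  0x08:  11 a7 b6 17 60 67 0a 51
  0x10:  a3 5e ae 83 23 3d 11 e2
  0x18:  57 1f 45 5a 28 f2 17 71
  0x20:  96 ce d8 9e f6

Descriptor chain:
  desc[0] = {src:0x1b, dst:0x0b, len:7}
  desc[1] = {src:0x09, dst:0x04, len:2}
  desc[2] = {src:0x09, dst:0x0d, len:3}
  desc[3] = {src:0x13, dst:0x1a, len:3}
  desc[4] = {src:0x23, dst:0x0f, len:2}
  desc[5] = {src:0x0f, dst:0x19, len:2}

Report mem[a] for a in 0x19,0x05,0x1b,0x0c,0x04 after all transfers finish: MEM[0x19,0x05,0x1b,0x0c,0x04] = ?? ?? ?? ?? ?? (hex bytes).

MEM[0x19,0x05,0x1b,0x0c,0x04] = 9e b6 23 28 a7

D0: mem[0x0b..0x11] <- [5a 28 f2 17 71 96 ce]
D1: mem[0x04..0x05] <- [a7 b6]
D2: mem[0x0d..0x0f] <- [a7 b6 5a]
D3: mem[0x1a..0x1c] <- [83 23 3d]
D4: mem[0x0f..0x10] <- [9e f6]
D5: mem[0x19..0x1a] <- [9e f6]
query mem[0x19]=0x9e, mem[0x05]=0xb6, mem[0x1b]=0x23, mem[0x0c]=0x28, mem[0x04]=0xa7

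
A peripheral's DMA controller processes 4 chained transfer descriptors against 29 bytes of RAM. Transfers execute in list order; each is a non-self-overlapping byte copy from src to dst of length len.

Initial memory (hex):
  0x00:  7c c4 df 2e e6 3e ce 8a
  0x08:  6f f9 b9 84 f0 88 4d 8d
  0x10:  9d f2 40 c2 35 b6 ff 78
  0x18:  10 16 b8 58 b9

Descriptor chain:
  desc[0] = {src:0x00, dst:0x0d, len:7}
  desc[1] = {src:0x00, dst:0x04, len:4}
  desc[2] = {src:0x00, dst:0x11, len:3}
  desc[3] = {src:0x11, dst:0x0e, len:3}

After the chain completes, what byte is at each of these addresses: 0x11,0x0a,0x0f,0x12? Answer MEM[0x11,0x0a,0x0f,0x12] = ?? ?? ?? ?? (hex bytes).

  after D0: wrote 7B at 0x0d = 7cc4df2ee63ece
  after D1: wrote 4B at 0x04 = 7cc4df2e
  after D2: wrote 3B at 0x11 = 7cc4df
  after D3: wrote 3B at 0x0e = 7cc4df
query mem[0x11]=0x7c, mem[0x0a]=0xb9, mem[0x0f]=0xc4, mem[0x12]=0xc4

MEM[0x11,0x0a,0x0f,0x12] = 7c b9 c4 c4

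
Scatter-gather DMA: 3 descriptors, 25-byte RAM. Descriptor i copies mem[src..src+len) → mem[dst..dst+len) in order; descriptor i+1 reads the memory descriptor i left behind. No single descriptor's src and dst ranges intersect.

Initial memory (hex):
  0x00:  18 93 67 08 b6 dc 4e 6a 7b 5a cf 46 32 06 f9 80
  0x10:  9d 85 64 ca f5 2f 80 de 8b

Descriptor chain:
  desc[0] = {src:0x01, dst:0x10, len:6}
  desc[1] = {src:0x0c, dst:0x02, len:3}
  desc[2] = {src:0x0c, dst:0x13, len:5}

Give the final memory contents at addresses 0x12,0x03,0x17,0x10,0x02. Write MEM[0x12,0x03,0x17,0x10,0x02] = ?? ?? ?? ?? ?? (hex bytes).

[0] 0x01->0x10 len=6 : 93 67 08 b6 dc 4e
[1] 0x0c->0x02 len=3 : 32 06 f9
[2] 0x0c->0x13 len=5 : 32 06 f9 80 93
query mem[0x12]=0x08, mem[0x03]=0x06, mem[0x17]=0x93, mem[0x10]=0x93, mem[0x02]=0x32

MEM[0x12,0x03,0x17,0x10,0x02] = 08 06 93 93 32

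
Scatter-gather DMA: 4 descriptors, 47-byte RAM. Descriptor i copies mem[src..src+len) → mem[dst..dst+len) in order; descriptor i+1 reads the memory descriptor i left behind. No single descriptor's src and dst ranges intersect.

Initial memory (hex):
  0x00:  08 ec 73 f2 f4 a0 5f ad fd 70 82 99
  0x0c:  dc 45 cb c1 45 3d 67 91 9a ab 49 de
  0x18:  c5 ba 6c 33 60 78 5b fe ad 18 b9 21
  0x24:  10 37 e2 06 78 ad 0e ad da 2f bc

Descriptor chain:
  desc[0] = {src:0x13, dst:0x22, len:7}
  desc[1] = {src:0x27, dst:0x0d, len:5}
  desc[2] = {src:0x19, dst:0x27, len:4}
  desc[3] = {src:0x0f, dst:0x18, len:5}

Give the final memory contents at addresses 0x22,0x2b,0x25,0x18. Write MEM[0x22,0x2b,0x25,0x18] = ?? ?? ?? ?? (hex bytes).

  after D0: wrote 7B at 0x22 = 919aab49dec5ba
  after D1: wrote 5B at 0x0d = c5baad0ead
  after D2: wrote 4B at 0x27 = ba6c3360
  after D3: wrote 5B at 0x18 = ad0ead6791
query mem[0x22]=0x91, mem[0x2b]=0xad, mem[0x25]=0x49, mem[0x18]=0xad

MEM[0x22,0x2b,0x25,0x18] = 91 ad 49 ad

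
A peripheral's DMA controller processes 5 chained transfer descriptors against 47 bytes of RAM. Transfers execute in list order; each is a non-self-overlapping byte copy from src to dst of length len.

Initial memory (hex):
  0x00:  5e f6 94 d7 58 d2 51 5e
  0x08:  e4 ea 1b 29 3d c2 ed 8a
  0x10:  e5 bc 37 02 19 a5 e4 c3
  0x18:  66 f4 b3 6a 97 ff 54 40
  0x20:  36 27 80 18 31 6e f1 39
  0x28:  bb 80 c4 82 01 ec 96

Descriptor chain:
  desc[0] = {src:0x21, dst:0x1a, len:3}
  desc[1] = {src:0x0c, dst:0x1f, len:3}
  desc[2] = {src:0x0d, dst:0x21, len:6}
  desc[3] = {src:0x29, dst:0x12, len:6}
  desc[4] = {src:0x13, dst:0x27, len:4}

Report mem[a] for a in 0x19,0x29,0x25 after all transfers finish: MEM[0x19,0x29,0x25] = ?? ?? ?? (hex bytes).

MEM[0x19,0x29,0x25] = f4 01 bc

  after D0: wrote 3B at 0x1a = 278018
  after D1: wrote 3B at 0x1f = 3dc2ed
  after D2: wrote 6B at 0x21 = c2ed8ae5bc37
  after D3: wrote 6B at 0x12 = 80c48201ec96
  after D4: wrote 4B at 0x27 = c48201ec
query mem[0x19]=0xf4, mem[0x29]=0x01, mem[0x25]=0xbc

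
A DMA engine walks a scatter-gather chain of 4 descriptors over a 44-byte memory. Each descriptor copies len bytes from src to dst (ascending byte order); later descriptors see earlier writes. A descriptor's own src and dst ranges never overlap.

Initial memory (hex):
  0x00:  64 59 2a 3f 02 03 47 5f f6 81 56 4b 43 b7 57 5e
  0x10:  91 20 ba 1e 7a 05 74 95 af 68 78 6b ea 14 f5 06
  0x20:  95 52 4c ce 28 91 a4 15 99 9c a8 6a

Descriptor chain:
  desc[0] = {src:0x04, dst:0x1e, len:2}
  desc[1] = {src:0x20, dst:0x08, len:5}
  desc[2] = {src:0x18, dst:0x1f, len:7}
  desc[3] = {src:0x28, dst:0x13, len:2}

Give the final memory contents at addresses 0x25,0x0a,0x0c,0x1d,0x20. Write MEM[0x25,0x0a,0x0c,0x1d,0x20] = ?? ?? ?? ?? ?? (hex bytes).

  after D0: wrote 2B at 0x1e = 0203
  after D1: wrote 5B at 0x08 = 95524cce28
  after D2: wrote 7B at 0x1f = af68786bea1402
  after D3: wrote 2B at 0x13 = 999c
query mem[0x25]=0x02, mem[0x0a]=0x4c, mem[0x0c]=0x28, mem[0x1d]=0x14, mem[0x20]=0x68

MEM[0x25,0x0a,0x0c,0x1d,0x20] = 02 4c 28 14 68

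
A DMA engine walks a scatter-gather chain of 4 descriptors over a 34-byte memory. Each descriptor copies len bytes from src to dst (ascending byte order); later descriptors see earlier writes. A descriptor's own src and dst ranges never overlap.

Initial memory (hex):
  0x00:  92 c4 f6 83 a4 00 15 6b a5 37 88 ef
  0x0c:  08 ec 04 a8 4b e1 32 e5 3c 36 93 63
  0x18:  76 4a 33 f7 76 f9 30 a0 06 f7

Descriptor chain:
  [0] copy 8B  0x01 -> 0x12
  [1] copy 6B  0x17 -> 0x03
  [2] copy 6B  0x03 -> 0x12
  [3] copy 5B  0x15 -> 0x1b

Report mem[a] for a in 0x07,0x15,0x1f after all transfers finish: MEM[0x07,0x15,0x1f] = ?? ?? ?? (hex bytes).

  after D0: wrote 8B at 0x12 = c4f683a400156ba5
  after D1: wrote 6B at 0x03 = 156ba533f776
  after D2: wrote 6B at 0x12 = 156ba533f776
  after D3: wrote 5B at 0x1b = 33f7766ba5
query mem[0x07]=0xf7, mem[0x15]=0x33, mem[0x1f]=0xa5

MEM[0x07,0x15,0x1f] = f7 33 a5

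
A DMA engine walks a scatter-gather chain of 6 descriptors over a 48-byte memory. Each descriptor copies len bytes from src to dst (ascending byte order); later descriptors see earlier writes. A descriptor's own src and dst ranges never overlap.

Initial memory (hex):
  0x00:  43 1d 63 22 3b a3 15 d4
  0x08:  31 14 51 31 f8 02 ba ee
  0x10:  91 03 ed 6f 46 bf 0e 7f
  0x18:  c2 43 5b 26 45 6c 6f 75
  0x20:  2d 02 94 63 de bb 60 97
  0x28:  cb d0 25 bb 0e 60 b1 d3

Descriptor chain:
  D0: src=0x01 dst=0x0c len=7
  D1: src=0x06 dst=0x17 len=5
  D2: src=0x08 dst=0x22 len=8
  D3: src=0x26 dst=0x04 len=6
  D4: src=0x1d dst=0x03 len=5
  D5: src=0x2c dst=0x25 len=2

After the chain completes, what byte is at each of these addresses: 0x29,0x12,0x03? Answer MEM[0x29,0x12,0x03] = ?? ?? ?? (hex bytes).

  after D0: wrote 7B at 0x0c = 1d63223ba315d4
  after D1: wrote 5B at 0x17 = 15d4311451
  after D2: wrote 8B at 0x22 = 311451311d63223b
  after D3: wrote 6B at 0x04 = 1d63223b25bb
  after D4: wrote 5B at 0x03 = 6c6f752d02
  after D5: wrote 2B at 0x25 = 0e60
query mem[0x29]=0x3b, mem[0x12]=0xd4, mem[0x03]=0x6c

MEM[0x29,0x12,0x03] = 3b d4 6c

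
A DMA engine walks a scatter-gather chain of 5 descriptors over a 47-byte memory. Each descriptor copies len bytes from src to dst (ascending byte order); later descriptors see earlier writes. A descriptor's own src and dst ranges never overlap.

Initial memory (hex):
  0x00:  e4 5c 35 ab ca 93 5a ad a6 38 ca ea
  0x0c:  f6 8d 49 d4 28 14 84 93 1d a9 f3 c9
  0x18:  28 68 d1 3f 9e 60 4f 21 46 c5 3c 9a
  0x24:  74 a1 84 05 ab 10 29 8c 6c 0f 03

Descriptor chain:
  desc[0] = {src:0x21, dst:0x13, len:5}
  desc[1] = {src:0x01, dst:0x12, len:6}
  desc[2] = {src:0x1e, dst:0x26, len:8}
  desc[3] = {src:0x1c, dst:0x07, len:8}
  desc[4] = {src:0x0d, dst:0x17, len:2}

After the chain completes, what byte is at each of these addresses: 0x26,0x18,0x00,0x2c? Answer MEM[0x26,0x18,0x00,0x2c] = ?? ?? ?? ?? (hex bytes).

MEM[0x26,0x18,0x00,0x2c] = 4f 9a e4 74

D0: mem[0x13..0x17] <- [c5 3c 9a 74 a1]
D1: mem[0x12..0x17] <- [5c 35 ab ca 93 5a]
D2: mem[0x26..0x2d] <- [4f 21 46 c5 3c 9a 74 a1]
D3: mem[0x07..0x0e] <- [9e 60 4f 21 46 c5 3c 9a]
D4: mem[0x17..0x18] <- [3c 9a]
query mem[0x26]=0x4f, mem[0x18]=0x9a, mem[0x00]=0xe4, mem[0x2c]=0x74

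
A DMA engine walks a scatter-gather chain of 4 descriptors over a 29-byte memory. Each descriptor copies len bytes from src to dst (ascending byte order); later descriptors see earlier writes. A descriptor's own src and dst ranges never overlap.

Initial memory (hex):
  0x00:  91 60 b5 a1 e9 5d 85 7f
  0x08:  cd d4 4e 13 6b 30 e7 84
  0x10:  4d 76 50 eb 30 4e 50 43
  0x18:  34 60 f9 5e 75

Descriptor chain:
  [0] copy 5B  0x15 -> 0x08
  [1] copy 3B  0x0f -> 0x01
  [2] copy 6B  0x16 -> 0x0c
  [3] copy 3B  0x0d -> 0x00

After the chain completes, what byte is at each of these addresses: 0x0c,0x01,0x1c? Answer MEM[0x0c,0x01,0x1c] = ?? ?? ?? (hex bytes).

MEM[0x0c,0x01,0x1c] = 50 34 75

#0 dst[0x08+5] := {0x4e,0x50,0x43,0x34,0x60}
#1 dst[0x01+3] := {0x84,0x4d,0x76}
#2 dst[0x0c+6] := {0x50,0x43,0x34,0x60,0xf9,0x5e}
#3 dst[0x00+3] := {0x43,0x34,0x60}
query mem[0x0c]=0x50, mem[0x01]=0x34, mem[0x1c]=0x75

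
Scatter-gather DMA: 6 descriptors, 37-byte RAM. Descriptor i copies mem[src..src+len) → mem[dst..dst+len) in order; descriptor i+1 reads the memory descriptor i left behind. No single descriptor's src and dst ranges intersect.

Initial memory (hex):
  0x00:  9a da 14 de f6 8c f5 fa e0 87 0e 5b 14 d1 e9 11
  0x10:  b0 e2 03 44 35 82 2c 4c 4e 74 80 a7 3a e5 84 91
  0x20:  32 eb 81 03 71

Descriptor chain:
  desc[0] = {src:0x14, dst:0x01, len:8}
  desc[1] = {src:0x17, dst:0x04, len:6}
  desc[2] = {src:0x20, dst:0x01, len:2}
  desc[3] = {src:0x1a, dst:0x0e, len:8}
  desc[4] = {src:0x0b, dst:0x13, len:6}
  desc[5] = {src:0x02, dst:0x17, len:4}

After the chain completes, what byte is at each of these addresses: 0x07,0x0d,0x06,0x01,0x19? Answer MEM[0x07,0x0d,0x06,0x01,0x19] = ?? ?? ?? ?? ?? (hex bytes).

#0 dst[0x01+8] := {0x35,0x82,0x2c,0x4c,0x4e,0x74,0x80,0xa7}
#1 dst[0x04+6] := {0x4c,0x4e,0x74,0x80,0xa7,0x3a}
#2 dst[0x01+2] := {0x32,0xeb}
#3 dst[0x0e+8] := {0x80,0xa7,0x3a,0xe5,0x84,0x91,0x32,0xeb}
#4 dst[0x13+6] := {0x5b,0x14,0xd1,0x80,0xa7,0x3a}
#5 dst[0x17+4] := {0xeb,0x2c,0x4c,0x4e}
query mem[0x07]=0x80, mem[0x0d]=0xd1, mem[0x06]=0x74, mem[0x01]=0x32, mem[0x19]=0x4c

MEM[0x07,0x0d,0x06,0x01,0x19] = 80 d1 74 32 4c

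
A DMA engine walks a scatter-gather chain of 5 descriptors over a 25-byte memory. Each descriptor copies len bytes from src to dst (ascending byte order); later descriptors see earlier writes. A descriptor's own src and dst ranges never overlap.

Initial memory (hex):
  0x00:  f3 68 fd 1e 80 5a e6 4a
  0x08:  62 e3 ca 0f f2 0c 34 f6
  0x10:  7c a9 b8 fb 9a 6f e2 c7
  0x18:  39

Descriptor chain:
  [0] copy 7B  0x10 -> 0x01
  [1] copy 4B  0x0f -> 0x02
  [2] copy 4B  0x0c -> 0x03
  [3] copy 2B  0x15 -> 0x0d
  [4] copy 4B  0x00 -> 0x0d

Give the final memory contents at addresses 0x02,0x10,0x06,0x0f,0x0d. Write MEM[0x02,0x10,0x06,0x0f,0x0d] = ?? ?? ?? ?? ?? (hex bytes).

#0 dst[0x01+7] := {0x7c,0xa9,0xb8,0xfb,0x9a,0x6f,0xe2}
#1 dst[0x02+4] := {0xf6,0x7c,0xa9,0xb8}
#2 dst[0x03+4] := {0xf2,0x0c,0x34,0xf6}
#3 dst[0x0d+2] := {0x6f,0xe2}
#4 dst[0x0d+4] := {0xf3,0x7c,0xf6,0xf2}
query mem[0x02]=0xf6, mem[0x10]=0xf2, mem[0x06]=0xf6, mem[0x0f]=0xf6, mem[0x0d]=0xf3

MEM[0x02,0x10,0x06,0x0f,0x0d] = f6 f2 f6 f6 f3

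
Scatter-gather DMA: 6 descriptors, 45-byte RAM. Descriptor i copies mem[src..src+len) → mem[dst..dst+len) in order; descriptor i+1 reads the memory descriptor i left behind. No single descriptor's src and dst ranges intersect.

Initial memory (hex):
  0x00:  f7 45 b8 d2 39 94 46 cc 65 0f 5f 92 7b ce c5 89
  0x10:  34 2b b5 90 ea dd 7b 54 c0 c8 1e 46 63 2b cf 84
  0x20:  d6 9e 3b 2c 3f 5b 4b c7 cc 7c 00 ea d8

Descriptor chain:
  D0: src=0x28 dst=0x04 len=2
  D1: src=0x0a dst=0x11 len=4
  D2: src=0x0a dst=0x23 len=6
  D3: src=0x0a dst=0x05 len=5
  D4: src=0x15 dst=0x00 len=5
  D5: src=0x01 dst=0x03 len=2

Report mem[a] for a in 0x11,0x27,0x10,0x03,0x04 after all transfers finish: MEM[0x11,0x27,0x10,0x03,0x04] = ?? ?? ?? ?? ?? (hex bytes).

D0: mem[0x04..0x05] <- [cc 7c]
D1: mem[0x11..0x14] <- [5f 92 7b ce]
D2: mem[0x23..0x28] <- [5f 92 7b ce c5 89]
D3: mem[0x05..0x09] <- [5f 92 7b ce c5]
D4: mem[0x00..0x04] <- [dd 7b 54 c0 c8]
D5: mem[0x03..0x04] <- [7b 54]
query mem[0x11]=0x5f, mem[0x27]=0xc5, mem[0x10]=0x34, mem[0x03]=0x7b, mem[0x04]=0x54

MEM[0x11,0x27,0x10,0x03,0x04] = 5f c5 34 7b 54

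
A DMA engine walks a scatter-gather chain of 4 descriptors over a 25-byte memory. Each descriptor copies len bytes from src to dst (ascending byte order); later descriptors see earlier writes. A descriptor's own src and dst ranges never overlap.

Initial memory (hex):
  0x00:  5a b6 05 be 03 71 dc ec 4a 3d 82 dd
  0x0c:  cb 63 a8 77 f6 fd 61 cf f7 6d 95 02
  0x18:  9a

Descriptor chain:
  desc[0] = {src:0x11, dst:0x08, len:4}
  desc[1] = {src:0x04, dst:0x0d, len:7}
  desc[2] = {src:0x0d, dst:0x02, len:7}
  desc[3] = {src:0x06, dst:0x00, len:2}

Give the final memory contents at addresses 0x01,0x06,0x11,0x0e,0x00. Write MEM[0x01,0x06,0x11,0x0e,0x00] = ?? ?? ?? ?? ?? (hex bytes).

MEM[0x01,0x06,0x11,0x0e,0x00] = 61 fd fd 71 fd

  after D0: wrote 4B at 0x08 = fd61cff7
  after D1: wrote 7B at 0x0d = 0371dcecfd61cf
  after D2: wrote 7B at 0x02 = 0371dcecfd61cf
  after D3: wrote 2B at 0x00 = fd61
query mem[0x01]=0x61, mem[0x06]=0xfd, mem[0x11]=0xfd, mem[0x0e]=0x71, mem[0x00]=0xfd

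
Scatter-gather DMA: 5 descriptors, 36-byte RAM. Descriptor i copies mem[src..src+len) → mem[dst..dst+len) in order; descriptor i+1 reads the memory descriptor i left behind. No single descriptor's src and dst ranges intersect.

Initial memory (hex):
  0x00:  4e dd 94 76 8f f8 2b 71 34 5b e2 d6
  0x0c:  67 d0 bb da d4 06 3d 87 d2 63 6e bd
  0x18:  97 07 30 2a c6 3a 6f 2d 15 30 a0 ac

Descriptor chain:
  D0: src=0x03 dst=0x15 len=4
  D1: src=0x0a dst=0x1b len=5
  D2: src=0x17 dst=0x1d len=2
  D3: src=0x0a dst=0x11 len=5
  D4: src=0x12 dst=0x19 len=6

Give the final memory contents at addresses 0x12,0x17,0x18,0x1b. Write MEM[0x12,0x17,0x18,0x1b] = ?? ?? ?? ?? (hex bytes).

#0 dst[0x15+4] := {0x76,0x8f,0xf8,0x2b}
#1 dst[0x1b+5] := {0xe2,0xd6,0x67,0xd0,0xbb}
#2 dst[0x1d+2] := {0xf8,0x2b}
#3 dst[0x11+5] := {0xe2,0xd6,0x67,0xd0,0xbb}
#4 dst[0x19+6] := {0xd6,0x67,0xd0,0xbb,0x8f,0xf8}
query mem[0x12]=0xd6, mem[0x17]=0xf8, mem[0x18]=0x2b, mem[0x1b]=0xd0

MEM[0x12,0x17,0x18,0x1b] = d6 f8 2b d0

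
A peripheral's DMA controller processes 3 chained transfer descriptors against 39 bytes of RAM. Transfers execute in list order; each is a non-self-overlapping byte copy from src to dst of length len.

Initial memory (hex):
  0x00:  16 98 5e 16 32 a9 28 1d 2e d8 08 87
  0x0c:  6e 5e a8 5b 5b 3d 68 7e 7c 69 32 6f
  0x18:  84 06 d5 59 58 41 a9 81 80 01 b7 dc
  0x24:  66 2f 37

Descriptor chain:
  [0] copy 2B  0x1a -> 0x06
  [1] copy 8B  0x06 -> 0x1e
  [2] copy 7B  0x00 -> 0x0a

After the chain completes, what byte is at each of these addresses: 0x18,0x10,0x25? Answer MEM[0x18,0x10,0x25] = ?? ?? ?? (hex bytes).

MEM[0x18,0x10,0x25] = 84 d5 5e

[0] 0x1a->0x06 len=2 : d5 59
[1] 0x06->0x1e len=8 : d5 59 2e d8 08 87 6e 5e
[2] 0x00->0x0a len=7 : 16 98 5e 16 32 a9 d5
query mem[0x18]=0x84, mem[0x10]=0xd5, mem[0x25]=0x5e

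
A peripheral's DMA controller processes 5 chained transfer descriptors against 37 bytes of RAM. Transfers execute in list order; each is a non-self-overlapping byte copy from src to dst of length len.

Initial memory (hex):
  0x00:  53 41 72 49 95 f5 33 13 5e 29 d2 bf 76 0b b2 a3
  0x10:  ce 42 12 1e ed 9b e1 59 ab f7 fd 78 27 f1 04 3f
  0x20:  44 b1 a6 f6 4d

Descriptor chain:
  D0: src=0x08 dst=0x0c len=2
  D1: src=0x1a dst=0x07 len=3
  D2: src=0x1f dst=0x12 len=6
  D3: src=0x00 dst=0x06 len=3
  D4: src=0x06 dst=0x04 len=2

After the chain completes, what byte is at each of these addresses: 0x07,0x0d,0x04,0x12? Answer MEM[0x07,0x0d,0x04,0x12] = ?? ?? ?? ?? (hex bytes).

D0: mem[0x0c..0x0d] <- [5e 29]
D1: mem[0x07..0x09] <- [fd 78 27]
D2: mem[0x12..0x17] <- [3f 44 b1 a6 f6 4d]
D3: mem[0x06..0x08] <- [53 41 72]
D4: mem[0x04..0x05] <- [53 41]
query mem[0x07]=0x41, mem[0x0d]=0x29, mem[0x04]=0x53, mem[0x12]=0x3f

MEM[0x07,0x0d,0x04,0x12] = 41 29 53 3f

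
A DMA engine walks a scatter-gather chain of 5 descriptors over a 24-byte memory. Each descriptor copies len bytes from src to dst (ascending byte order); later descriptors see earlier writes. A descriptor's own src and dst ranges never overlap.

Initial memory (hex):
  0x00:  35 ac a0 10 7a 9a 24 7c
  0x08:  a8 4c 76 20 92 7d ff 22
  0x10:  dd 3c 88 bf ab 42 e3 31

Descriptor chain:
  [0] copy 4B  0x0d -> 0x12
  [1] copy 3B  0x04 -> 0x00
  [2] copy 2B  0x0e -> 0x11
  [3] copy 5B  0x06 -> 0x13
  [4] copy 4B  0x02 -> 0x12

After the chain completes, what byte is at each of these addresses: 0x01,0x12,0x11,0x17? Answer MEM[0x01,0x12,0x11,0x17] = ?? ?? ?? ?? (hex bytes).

MEM[0x01,0x12,0x11,0x17] = 9a 24 ff 76

#0 dst[0x12+4] := {0x7d,0xff,0x22,0xdd}
#1 dst[0x00+3] := {0x7a,0x9a,0x24}
#2 dst[0x11+2] := {0xff,0x22}
#3 dst[0x13+5] := {0x24,0x7c,0xa8,0x4c,0x76}
#4 dst[0x12+4] := {0x24,0x10,0x7a,0x9a}
query mem[0x01]=0x9a, mem[0x12]=0x24, mem[0x11]=0xff, mem[0x17]=0x76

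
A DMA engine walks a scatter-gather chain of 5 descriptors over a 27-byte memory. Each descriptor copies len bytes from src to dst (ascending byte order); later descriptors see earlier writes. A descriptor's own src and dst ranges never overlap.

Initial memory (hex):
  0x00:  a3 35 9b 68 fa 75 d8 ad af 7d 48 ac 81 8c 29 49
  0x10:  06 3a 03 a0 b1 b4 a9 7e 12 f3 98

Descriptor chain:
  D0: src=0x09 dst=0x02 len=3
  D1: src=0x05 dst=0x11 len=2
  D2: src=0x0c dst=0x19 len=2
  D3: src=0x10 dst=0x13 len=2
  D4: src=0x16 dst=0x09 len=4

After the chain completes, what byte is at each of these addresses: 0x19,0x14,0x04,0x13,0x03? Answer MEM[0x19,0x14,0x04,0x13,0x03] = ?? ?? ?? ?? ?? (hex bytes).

MEM[0x19,0x14,0x04,0x13,0x03] = 81 75 ac 06 48

#0 dst[0x02+3] := {0x7d,0x48,0xac}
#1 dst[0x11+2] := {0x75,0xd8}
#2 dst[0x19+2] := {0x81,0x8c}
#3 dst[0x13+2] := {0x06,0x75}
#4 dst[0x09+4] := {0xa9,0x7e,0x12,0x81}
query mem[0x19]=0x81, mem[0x14]=0x75, mem[0x04]=0xac, mem[0x13]=0x06, mem[0x03]=0x48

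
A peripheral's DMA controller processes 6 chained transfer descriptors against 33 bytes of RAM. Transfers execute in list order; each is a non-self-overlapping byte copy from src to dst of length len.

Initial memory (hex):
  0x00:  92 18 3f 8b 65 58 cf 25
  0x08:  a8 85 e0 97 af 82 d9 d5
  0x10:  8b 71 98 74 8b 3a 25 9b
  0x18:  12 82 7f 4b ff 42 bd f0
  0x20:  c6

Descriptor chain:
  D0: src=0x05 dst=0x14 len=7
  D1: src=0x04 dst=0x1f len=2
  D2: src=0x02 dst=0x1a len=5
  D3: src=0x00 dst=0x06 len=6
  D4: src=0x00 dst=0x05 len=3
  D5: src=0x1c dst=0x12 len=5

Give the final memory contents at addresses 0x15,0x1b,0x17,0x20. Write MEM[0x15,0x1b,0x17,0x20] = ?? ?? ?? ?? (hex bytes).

MEM[0x15,0x1b,0x17,0x20] = 65 8b a8 58

  after D0: wrote 7B at 0x14 = 58cf25a885e097
  after D1: wrote 2B at 0x1f = 6558
  after D2: wrote 5B at 0x1a = 3f8b6558cf
  after D3: wrote 6B at 0x06 = 92183f8b6558
  after D4: wrote 3B at 0x05 = 92183f
  after D5: wrote 5B at 0x12 = 6558cf6558
query mem[0x15]=0x65, mem[0x1b]=0x8b, mem[0x17]=0xa8, mem[0x20]=0x58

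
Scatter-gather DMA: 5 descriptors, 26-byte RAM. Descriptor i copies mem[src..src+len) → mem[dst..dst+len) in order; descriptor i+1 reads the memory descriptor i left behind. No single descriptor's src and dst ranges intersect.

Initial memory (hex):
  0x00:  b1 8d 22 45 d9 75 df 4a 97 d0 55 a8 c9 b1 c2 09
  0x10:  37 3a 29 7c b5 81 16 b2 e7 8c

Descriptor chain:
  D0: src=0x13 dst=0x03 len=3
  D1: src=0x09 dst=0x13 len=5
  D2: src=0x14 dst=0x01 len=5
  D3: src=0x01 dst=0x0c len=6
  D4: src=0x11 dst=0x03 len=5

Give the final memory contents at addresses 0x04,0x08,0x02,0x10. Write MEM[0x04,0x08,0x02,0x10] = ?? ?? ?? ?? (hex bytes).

  after D0: wrote 3B at 0x03 = 7cb581
  after D1: wrote 5B at 0x13 = d055a8c9b1
  after D2: wrote 5B at 0x01 = 55a8c9b1e7
  after D3: wrote 6B at 0x0c = 55a8c9b1e7df
  after D4: wrote 5B at 0x03 = df29d055a8
query mem[0x04]=0x29, mem[0x08]=0x97, mem[0x02]=0xa8, mem[0x10]=0xe7

MEM[0x04,0x08,0x02,0x10] = 29 97 a8 e7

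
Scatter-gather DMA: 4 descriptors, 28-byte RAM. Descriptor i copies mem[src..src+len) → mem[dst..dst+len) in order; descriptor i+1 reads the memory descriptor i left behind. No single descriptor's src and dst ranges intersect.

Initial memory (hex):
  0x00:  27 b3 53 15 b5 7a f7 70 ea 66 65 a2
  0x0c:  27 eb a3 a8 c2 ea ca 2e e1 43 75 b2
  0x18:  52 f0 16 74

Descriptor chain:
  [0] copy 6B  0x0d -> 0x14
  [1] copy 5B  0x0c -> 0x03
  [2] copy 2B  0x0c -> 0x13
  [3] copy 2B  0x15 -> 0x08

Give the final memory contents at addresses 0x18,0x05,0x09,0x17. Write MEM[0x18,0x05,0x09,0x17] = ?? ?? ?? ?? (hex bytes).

MEM[0x18,0x05,0x09,0x17] = ea a3 a8 c2

D0: mem[0x14..0x19] <- [eb a3 a8 c2 ea ca]
D1: mem[0x03..0x07] <- [27 eb a3 a8 c2]
D2: mem[0x13..0x14] <- [27 eb]
D3: mem[0x08..0x09] <- [a3 a8]
query mem[0x18]=0xea, mem[0x05]=0xa3, mem[0x09]=0xa8, mem[0x17]=0xc2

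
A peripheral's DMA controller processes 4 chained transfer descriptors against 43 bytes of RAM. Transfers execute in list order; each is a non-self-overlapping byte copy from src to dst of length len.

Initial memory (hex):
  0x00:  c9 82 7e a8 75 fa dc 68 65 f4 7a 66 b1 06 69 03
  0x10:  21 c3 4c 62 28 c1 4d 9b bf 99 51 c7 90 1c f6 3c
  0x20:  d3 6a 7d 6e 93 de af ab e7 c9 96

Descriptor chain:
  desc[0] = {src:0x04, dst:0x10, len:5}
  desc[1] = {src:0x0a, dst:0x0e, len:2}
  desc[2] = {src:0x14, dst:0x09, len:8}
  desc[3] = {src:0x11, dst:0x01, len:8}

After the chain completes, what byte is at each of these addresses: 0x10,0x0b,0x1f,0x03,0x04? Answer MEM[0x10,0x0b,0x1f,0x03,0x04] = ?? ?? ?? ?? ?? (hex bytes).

MEM[0x10,0x0b,0x1f,0x03,0x04] = c7 4d 3c 68 65

  after D0: wrote 5B at 0x10 = 75fadc6865
  after D1: wrote 2B at 0x0e = 7a66
  after D2: wrote 8B at 0x09 = 65c14d9bbf9951c7
  after D3: wrote 8B at 0x01 = fadc6865c14d9bbf
query mem[0x10]=0xc7, mem[0x0b]=0x4d, mem[0x1f]=0x3c, mem[0x03]=0x68, mem[0x04]=0x65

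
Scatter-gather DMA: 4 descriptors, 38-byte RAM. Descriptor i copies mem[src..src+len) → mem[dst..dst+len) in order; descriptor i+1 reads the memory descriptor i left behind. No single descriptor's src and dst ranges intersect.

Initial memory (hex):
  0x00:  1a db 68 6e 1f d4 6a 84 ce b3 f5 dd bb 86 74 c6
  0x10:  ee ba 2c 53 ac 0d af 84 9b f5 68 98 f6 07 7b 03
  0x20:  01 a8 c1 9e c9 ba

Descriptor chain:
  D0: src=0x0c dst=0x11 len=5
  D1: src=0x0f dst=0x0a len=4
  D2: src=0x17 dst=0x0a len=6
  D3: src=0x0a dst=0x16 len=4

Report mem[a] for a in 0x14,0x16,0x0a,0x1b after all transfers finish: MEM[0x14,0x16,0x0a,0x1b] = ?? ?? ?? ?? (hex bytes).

D0: mem[0x11..0x15] <- [bb 86 74 c6 ee]
D1: mem[0x0a..0x0d] <- [c6 ee bb 86]
D2: mem[0x0a..0x0f] <- [84 9b f5 68 98 f6]
D3: mem[0x16..0x19] <- [84 9b f5 68]
query mem[0x14]=0xc6, mem[0x16]=0x84, mem[0x0a]=0x84, mem[0x1b]=0x98

MEM[0x14,0x16,0x0a,0x1b] = c6 84 84 98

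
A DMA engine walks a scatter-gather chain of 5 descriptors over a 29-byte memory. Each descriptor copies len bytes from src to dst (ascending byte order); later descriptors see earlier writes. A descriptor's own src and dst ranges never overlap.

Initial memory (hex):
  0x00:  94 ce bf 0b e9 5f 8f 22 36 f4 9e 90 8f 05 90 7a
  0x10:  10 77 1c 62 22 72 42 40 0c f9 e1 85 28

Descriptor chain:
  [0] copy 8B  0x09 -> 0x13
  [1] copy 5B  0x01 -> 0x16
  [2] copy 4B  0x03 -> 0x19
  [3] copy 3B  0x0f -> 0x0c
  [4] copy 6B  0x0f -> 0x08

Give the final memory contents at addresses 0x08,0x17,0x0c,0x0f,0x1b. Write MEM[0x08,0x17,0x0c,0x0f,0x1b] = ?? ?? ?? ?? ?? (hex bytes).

MEM[0x08,0x17,0x0c,0x0f,0x1b] = 7a bf f4 7a 5f

D0: mem[0x13..0x1a] <- [f4 9e 90 8f 05 90 7a 10]
D1: mem[0x16..0x1a] <- [ce bf 0b e9 5f]
D2: mem[0x19..0x1c] <- [0b e9 5f 8f]
D3: mem[0x0c..0x0e] <- [7a 10 77]
D4: mem[0x08..0x0d] <- [7a 10 77 1c f4 9e]
query mem[0x08]=0x7a, mem[0x17]=0xbf, mem[0x0c]=0xf4, mem[0x0f]=0x7a, mem[0x1b]=0x5f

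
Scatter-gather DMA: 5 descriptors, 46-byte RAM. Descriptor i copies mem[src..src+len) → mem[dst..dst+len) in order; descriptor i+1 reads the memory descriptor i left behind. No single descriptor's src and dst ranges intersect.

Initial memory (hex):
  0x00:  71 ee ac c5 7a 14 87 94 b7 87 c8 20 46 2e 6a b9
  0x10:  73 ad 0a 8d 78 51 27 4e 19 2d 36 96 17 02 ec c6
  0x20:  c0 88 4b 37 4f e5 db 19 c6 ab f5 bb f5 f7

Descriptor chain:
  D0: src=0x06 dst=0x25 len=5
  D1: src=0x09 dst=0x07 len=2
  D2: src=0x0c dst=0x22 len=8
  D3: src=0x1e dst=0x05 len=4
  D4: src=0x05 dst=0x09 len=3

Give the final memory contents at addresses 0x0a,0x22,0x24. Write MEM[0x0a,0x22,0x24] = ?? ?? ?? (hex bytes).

MEM[0x0a,0x22,0x24] = c6 46 6a

D0: mem[0x25..0x29] <- [87 94 b7 87 c8]
D1: mem[0x07..0x08] <- [87 c8]
D2: mem[0x22..0x29] <- [46 2e 6a b9 73 ad 0a 8d]
D3: mem[0x05..0x08] <- [ec c6 c0 88]
D4: mem[0x09..0x0b] <- [ec c6 c0]
query mem[0x0a]=0xc6, mem[0x22]=0x46, mem[0x24]=0x6a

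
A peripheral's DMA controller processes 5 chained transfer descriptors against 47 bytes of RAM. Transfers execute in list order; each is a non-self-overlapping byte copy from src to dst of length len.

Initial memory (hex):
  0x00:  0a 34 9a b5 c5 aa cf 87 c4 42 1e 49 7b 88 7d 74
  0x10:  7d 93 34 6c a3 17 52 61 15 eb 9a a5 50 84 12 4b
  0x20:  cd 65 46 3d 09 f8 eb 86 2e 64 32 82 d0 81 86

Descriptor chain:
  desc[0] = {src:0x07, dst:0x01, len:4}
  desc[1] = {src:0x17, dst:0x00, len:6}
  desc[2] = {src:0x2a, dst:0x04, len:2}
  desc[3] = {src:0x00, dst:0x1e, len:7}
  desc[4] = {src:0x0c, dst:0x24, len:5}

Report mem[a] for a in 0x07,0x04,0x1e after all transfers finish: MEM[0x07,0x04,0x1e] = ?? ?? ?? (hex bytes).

#0 dst[0x01+4] := {0x87,0xc4,0x42,0x1e}
#1 dst[0x00+6] := {0x61,0x15,0xeb,0x9a,0xa5,0x50}
#2 dst[0x04+2] := {0x32,0x82}
#3 dst[0x1e+7] := {0x61,0x15,0xeb,0x9a,0x32,0x82,0xcf}
#4 dst[0x24+5] := {0x7b,0x88,0x7d,0x74,0x7d}
query mem[0x07]=0x87, mem[0x04]=0x32, mem[0x1e]=0x61

MEM[0x07,0x04,0x1e] = 87 32 61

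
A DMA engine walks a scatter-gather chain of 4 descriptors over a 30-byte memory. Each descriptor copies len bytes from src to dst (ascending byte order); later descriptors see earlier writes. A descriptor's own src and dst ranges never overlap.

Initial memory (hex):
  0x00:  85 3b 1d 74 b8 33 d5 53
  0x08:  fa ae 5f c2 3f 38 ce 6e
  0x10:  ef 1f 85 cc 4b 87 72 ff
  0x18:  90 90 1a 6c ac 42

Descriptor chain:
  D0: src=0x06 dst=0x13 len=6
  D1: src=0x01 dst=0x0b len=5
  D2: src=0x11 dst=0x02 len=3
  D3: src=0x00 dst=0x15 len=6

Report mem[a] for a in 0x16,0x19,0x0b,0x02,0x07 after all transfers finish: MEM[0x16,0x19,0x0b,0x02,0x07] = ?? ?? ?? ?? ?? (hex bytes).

#0 dst[0x13+6] := {0xd5,0x53,0xfa,0xae,0x5f,0xc2}
#1 dst[0x0b+5] := {0x3b,0x1d,0x74,0xb8,0x33}
#2 dst[0x02+3] := {0x1f,0x85,0xd5}
#3 dst[0x15+6] := {0x85,0x3b,0x1f,0x85,0xd5,0x33}
query mem[0x16]=0x3b, mem[0x19]=0xd5, mem[0x0b]=0x3b, mem[0x02]=0x1f, mem[0x07]=0x53

MEM[0x16,0x19,0x0b,0x02,0x07] = 3b d5 3b 1f 53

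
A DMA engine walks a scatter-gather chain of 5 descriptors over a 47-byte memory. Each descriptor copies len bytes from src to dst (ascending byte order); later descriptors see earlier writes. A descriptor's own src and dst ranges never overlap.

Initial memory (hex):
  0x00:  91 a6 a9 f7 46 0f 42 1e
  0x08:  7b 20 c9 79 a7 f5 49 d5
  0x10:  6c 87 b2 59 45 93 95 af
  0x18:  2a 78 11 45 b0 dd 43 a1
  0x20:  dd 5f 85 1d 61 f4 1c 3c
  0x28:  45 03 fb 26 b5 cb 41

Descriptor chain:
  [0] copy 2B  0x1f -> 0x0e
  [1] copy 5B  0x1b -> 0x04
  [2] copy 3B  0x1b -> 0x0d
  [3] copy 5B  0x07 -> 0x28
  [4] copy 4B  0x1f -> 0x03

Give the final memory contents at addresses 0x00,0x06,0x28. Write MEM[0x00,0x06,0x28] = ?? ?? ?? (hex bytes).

#0 dst[0x0e+2] := {0xa1,0xdd}
#1 dst[0x04+5] := {0x45,0xb0,0xdd,0x43,0xa1}
#2 dst[0x0d+3] := {0x45,0xb0,0xdd}
#3 dst[0x28+5] := {0x43,0xa1,0x20,0xc9,0x79}
#4 dst[0x03+4] := {0xa1,0xdd,0x5f,0x85}
query mem[0x00]=0x91, mem[0x06]=0x85, mem[0x28]=0x43

MEM[0x00,0x06,0x28] = 91 85 43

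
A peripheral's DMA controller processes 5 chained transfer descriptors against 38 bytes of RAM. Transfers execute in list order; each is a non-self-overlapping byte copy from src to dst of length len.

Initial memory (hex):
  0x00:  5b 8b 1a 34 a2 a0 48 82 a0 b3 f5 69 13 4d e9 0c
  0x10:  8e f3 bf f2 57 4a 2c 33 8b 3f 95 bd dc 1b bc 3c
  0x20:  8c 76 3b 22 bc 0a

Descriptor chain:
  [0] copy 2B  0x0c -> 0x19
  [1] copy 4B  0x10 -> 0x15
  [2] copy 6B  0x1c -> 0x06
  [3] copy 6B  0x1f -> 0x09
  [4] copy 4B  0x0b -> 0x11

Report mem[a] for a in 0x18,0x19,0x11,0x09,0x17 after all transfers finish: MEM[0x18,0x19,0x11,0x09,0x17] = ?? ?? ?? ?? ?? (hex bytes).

#0 dst[0x19+2] := {0x13,0x4d}
#1 dst[0x15+4] := {0x8e,0xf3,0xbf,0xf2}
#2 dst[0x06+6] := {0xdc,0x1b,0xbc,0x3c,0x8c,0x76}
#3 dst[0x09+6] := {0x3c,0x8c,0x76,0x3b,0x22,0xbc}
#4 dst[0x11+4] := {0x76,0x3b,0x22,0xbc}
query mem[0x18]=0xf2, mem[0x19]=0x13, mem[0x11]=0x76, mem[0x09]=0x3c, mem[0x17]=0xbf

MEM[0x18,0x19,0x11,0x09,0x17] = f2 13 76 3c bf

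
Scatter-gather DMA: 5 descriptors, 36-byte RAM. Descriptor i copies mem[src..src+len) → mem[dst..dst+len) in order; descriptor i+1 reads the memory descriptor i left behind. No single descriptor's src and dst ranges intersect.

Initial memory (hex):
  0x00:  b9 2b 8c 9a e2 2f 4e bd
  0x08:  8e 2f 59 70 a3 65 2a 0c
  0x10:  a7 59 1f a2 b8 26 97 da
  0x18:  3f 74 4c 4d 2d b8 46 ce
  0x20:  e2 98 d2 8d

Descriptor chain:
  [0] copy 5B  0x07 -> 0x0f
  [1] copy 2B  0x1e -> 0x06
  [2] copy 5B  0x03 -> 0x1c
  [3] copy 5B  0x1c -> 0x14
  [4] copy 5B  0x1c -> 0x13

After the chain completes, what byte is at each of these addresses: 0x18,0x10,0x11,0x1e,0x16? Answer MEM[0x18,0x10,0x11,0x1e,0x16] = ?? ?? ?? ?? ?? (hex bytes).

MEM[0x18,0x10,0x11,0x1e,0x16] = ce 8e 2f 2f 46

  after D0: wrote 5B at 0x0f = bd8e2f5970
  after D1: wrote 2B at 0x06 = 46ce
  after D2: wrote 5B at 0x1c = 9ae22f46ce
  after D3: wrote 5B at 0x14 = 9ae22f46ce
  after D4: wrote 5B at 0x13 = 9ae22f46ce
query mem[0x18]=0xce, mem[0x10]=0x8e, mem[0x11]=0x2f, mem[0x1e]=0x2f, mem[0x16]=0x46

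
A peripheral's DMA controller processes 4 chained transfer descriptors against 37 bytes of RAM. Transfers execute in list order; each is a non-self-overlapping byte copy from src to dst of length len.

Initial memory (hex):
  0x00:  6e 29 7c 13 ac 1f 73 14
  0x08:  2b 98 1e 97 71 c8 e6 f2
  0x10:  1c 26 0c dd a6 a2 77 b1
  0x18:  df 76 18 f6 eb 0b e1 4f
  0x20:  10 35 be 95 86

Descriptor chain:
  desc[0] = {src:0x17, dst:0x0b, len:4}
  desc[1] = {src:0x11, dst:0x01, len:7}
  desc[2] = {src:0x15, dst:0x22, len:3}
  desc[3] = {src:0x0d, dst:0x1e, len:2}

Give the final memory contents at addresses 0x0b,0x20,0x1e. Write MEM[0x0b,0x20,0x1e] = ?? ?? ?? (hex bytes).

MEM[0x0b,0x20,0x1e] = b1 10 76

[0] 0x17->0x0b len=4 : b1 df 76 18
[1] 0x11->0x01 len=7 : 26 0c dd a6 a2 77 b1
[2] 0x15->0x22 len=3 : a2 77 b1
[3] 0x0d->0x1e len=2 : 76 18
query mem[0x0b]=0xb1, mem[0x20]=0x10, mem[0x1e]=0x76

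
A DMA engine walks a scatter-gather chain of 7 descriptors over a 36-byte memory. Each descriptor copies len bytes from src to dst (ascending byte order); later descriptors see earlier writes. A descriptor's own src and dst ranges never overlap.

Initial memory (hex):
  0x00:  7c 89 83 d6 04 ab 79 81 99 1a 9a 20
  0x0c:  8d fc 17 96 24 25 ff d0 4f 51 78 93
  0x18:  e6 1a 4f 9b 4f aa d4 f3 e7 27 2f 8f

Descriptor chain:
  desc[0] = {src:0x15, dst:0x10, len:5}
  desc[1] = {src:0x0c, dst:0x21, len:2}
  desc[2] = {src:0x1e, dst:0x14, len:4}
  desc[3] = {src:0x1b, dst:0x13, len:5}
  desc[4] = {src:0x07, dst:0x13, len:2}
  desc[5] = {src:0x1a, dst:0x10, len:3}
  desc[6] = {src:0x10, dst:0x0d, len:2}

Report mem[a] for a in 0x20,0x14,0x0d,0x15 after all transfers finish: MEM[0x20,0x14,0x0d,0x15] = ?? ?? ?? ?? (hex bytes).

MEM[0x20,0x14,0x0d,0x15] = e7 99 4f aa

[0] 0x15->0x10 len=5 : 51 78 93 e6 1a
[1] 0x0c->0x21 len=2 : 8d fc
[2] 0x1e->0x14 len=4 : d4 f3 e7 8d
[3] 0x1b->0x13 len=5 : 9b 4f aa d4 f3
[4] 0x07->0x13 len=2 : 81 99
[5] 0x1a->0x10 len=3 : 4f 9b 4f
[6] 0x10->0x0d len=2 : 4f 9b
query mem[0x20]=0xe7, mem[0x14]=0x99, mem[0x0d]=0x4f, mem[0x15]=0xaa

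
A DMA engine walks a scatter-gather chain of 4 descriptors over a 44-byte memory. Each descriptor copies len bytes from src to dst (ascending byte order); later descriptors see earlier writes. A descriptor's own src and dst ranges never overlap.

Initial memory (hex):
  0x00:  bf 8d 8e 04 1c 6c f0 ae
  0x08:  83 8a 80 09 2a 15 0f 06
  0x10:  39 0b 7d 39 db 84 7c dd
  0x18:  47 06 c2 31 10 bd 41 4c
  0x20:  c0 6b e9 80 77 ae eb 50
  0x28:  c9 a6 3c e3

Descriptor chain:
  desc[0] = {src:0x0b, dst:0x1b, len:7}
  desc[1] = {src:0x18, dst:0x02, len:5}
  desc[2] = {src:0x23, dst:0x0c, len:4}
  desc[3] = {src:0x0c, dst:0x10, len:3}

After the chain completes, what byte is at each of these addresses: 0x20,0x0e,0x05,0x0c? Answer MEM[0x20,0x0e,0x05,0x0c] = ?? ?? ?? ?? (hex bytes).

MEM[0x20,0x0e,0x05,0x0c] = 39 ae 09 80

[0] 0x0b->0x1b len=7 : 09 2a 15 0f 06 39 0b
[1] 0x18->0x02 len=5 : 47 06 c2 09 2a
[2] 0x23->0x0c len=4 : 80 77 ae eb
[3] 0x0c->0x10 len=3 : 80 77 ae
query mem[0x20]=0x39, mem[0x0e]=0xae, mem[0x05]=0x09, mem[0x0c]=0x80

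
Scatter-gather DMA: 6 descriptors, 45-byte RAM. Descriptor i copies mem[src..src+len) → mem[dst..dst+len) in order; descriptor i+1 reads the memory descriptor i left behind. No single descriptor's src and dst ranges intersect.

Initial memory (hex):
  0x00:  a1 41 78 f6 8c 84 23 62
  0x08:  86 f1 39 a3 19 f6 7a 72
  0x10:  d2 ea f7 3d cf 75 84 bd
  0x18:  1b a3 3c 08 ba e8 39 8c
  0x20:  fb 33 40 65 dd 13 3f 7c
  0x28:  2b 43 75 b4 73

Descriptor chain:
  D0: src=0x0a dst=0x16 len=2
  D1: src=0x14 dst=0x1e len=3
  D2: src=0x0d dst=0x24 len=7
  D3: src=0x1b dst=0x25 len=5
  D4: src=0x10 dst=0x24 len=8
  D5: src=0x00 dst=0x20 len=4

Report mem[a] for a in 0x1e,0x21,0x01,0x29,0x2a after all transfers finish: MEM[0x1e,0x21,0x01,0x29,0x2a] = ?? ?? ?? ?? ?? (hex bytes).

  after D0: wrote 2B at 0x16 = 39a3
  after D1: wrote 3B at 0x1e = cf7539
  after D2: wrote 7B at 0x24 = f67a72d2eaf73d
  after D3: wrote 5B at 0x25 = 08bae8cf75
  after D4: wrote 8B at 0x24 = d2eaf73dcf7539a3
  after D5: wrote 4B at 0x20 = a14178f6
query mem[0x1e]=0xcf, mem[0x21]=0x41, mem[0x01]=0x41, mem[0x29]=0x75, mem[0x2a]=0x39

MEM[0x1e,0x21,0x01,0x29,0x2a] = cf 41 41 75 39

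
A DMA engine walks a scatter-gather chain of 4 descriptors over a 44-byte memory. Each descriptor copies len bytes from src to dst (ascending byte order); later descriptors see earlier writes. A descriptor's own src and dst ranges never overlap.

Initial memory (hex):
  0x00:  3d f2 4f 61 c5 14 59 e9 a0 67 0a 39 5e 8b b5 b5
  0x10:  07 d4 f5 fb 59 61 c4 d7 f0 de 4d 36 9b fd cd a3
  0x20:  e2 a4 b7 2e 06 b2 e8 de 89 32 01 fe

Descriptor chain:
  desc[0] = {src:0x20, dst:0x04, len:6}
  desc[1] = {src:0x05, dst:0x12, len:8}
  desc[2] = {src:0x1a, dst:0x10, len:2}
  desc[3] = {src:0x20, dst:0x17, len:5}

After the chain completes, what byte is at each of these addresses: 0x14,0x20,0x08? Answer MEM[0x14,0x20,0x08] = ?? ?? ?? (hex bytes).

MEM[0x14,0x20,0x08] = 2e e2 06

#0 dst[0x04+6] := {0xe2,0xa4,0xb7,0x2e,0x06,0xb2}
#1 dst[0x12+8] := {0xa4,0xb7,0x2e,0x06,0xb2,0x0a,0x39,0x5e}
#2 dst[0x10+2] := {0x4d,0x36}
#3 dst[0x17+5] := {0xe2,0xa4,0xb7,0x2e,0x06}
query mem[0x14]=0x2e, mem[0x20]=0xe2, mem[0x08]=0x06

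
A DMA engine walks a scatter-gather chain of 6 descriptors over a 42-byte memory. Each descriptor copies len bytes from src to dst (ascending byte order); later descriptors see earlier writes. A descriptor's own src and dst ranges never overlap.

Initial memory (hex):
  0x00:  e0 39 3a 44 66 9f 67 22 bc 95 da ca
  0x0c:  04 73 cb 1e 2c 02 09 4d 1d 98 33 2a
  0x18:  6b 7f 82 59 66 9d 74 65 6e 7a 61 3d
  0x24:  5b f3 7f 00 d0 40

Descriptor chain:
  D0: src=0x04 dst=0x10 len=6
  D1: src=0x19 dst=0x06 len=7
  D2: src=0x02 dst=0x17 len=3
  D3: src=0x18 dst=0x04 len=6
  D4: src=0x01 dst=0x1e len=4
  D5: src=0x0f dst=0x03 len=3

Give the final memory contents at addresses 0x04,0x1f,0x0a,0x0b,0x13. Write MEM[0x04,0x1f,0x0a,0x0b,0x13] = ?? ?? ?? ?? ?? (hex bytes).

D0: mem[0x10..0x15] <- [66 9f 67 22 bc 95]
D1: mem[0x06..0x0c] <- [7f 82 59 66 9d 74 65]
D2: mem[0x17..0x19] <- [3a 44 66]
D3: mem[0x04..0x09] <- [44 66 82 59 66 9d]
D4: mem[0x1e..0x21] <- [39 3a 44 44]
D5: mem[0x03..0x05] <- [1e 66 9f]
query mem[0x04]=0x66, mem[0x1f]=0x3a, mem[0x0a]=0x9d, mem[0x0b]=0x74, mem[0x13]=0x22

MEM[0x04,0x1f,0x0a,0x0b,0x13] = 66 3a 9d 74 22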